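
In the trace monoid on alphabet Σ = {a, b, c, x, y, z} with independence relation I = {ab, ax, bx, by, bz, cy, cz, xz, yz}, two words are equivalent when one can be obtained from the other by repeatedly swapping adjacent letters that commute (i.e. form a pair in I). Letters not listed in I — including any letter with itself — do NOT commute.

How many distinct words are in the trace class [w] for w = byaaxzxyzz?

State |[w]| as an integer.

520

piece 0:b — minimal
piece 1:y — minimal
piece 2:a rests on {1:y}
piece 3:a rests on {2:a}
piece 4:x rests on {1:y}
piece 5:z rests on {3:a}
piece 6:x rests on {4:x}
piece 7:y rests on {3:a, 6:x}
piece 8:z rests on {5:z}
piece 9:z rests on {8:z}
minimal pieces: {0:b, 1:y}
ways to finish when only these pieces remain (= sum over removing one remaining piece with nothing left below it):
  1 left: {0}→1  {7}→1  {9}→1
  2 left: {0,7}→2  {0,9}→2  {6,7}→1  {7,9}→2  {8,9}→1
  3 left: {0,6,7}→3  {0,7,9}→6  {0,8,9}→3  {4,6,7}→1  {5,8,9}→1  {6,7,9}→3  {7,8,9}→3
  4 left: {0,4,6,7}→4  {0,5,8,9}→4  {0,6,7,9}→12  {0,7,8,9}→12  {4,6,7,9}→4  {5,7,8,9}→4  {6,7,8,9}→6
  5 left: {0,4,6,7,9}→20  {0,5,7,8,9}→20  {0,6,7,8,9}→30  {3,5,7,8,9}→4  {4,6,7,8,9}→10  {5,6,7,8,9}→10
  6 left: {0,3,5,7,8,9}→24  {0,4,6,7,8,9}→60  {0,5,6,7,8,9}→60  {2,3,5,7,8,9}→4  {3,5,6,7,8,9}→14  {4,5,6,7,8,9}→20
  7 left: {0,2,3,5,7,8,9}→28  {0,3,5,6,7,8,9}→98  {0,4,5,6,7,8,9}→140  {2,3,5,6,7,8,9}→18  {3,4,5,6,7,8,9}→34
  8 left: {0,2,3,5,6,7,8,9}→144  {0,3,4,5,6,7,8,9}→272  {2,3,4,5,6,7,8,9}→52
  placing 0:b first → 52 extensions
  placing 1:y first → 468 extensions
total linear extensions = 520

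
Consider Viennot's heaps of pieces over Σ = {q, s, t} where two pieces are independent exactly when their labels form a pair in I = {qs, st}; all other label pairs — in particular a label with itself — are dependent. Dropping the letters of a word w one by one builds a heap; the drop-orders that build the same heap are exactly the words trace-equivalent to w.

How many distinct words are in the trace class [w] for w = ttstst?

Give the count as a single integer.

drop 0:t onto floor
drop 1:t onto {0:t}
drop 2:s onto floor
drop 3:t onto {1:t}
drop 4:s onto {2:s}
drop 5:t onto {3:t}
ground layer = {0:t, 2:s}
drop-orders for the pieces not yet dropped (sum over which currently-grounded one goes next):
  1 to go: {4} 1  {5} 1
  2 to go: {2,4} 1  {3,5} 1  {4,5} 2
  3 to go: {1,3,5} 1  {2,4,5} 3  {3,4,5} 3
  4 to go: {0,1,3,5} 1  {1,3,4,5} 4  {2,3,4,5} 6
  if 0:t drops first: 10 orders
  if 2:s drops first: 5 orders
heap linearizations: 15

15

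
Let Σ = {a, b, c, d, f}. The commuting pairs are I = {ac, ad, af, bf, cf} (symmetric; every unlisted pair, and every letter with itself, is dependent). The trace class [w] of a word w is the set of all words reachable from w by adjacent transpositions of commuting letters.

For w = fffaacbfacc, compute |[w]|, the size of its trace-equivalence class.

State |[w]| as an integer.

#0=f has no predecessor
#1=f depends on [0:f]
#2=f depends on [1:f]
#3=a has no predecessor
#4=a depends on [3:a]
#5=c has no predecessor
#6=b depends on [4:a, 5:c]
#7=f depends on [2:f]
#8=a depends on [6:b]
#9=c depends on [6:b]
#10=c depends on [9:c]
sources: [0:f, 3:a, 5:c]
N(rest) = Σ N(rest − s) over sources s of rest; N(one piece) = 1:
  size 1 → [7]=1  [8]=1  [10]=1
  size 2 → [2,7]=1  [7,8]=2  [7,10]=2  [8,10]=2  [9,10]=1
  size 3 → [1,2,7]=1  [2,7,8]=3  [2,7,10]=3  [7,8,10]=6  [7,9,10]=3  [8,9,10]=3
  size 4 → [0,1,2,7]=1  [1,2,7,8]=4  [1,2,7,10]=4  [2,7,8,10]=12  [2,7,9,10]=6  [6,8,9,10]=3  [7,8,9,10]=12
  size 5 → [0,1,2,7,8]=5  [0,1,2,7,10]=5  [1,2,7,8,10]=20  [1,2,7,9,10]=10  [2,7,8,9,10]=30  [4,6,8,9,10]=3  [5,6,8,9,10]=3  [6,7,8,9,10]=15
  size 6 → [0,1,2,7,8,10]=30  [0,1,2,7,9,10]=15  [1,2,7,8,9,10]=60  [2,6,7,8,9,10]=45  [3,4,6,8,9,10]=3  [4,5,6,8,9,10]=6  [4,6,7,8,9,10]=18  [5,6,7,8,9,10]=18
  size 7 → [0,1,2,7,8,9,10]=105  [1,2,6,7,8,9,10]=105  [2,4,6,7,8,9,10]=63  [2,5,6,7,8,9,10]=63  [3,4,5,6,8,9,10]=9  [3,4,6,7,8,9,10]=21  [4,5,6,7,8,9,10]=42
  size 8 → [0,1,2,6,7,8,9,10]=210  [1,2,4,6,7,8,9,10]=168  [1,2,5,6,7,8,9,10]=168  [2,3,4,6,7,8,9,10]=84  [2,4,5,6,7,8,9,10]=168  [3,4,5,6,7,8,9,10]=72
  size 9 → [0,1,2,4,6,7,8,9,10]=378  [0,1,2,5,6,7,8,9,10]=378  [1,2,3,4,6,7,8,9,10]=252  [1,2,4,5,6,7,8,9,10]=504  [2,3,4,5,6,7,8,9,10]=324
  first=0(f) contributes 1080
  first=3(a) contributes 1260
  first=5(c) contributes 630
|[w]| = 2970

2970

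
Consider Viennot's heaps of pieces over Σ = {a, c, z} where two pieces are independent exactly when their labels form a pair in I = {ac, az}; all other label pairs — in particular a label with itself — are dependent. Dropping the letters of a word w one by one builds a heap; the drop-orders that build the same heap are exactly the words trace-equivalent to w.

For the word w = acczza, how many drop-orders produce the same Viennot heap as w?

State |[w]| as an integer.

15

drop 0:a onto floor
drop 1:c onto floor
drop 2:c onto {1:c}
drop 3:z onto {2:c}
drop 4:z onto {3:z}
drop 5:a onto {0:a}
ground layer = {0:a, 1:c}
drop-orders for the pieces not yet dropped (sum over which currently-grounded one goes next):
  1 to go: {4} 1  {5} 1
  2 to go: {0,5} 1  {3,4} 1  {4,5} 2
  3 to go: {0,4,5} 3  {2,3,4} 1  {3,4,5} 3
  4 to go: {0,3,4,5} 6  {1,2,3,4} 1  {2,3,4,5} 4
  if 0:a drops first: 5 orders
  if 1:c drops first: 10 orders
heap linearizations: 15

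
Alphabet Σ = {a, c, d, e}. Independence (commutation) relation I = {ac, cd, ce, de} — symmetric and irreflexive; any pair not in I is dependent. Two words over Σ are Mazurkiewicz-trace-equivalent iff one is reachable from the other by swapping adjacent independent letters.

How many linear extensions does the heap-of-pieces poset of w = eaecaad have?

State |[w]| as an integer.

7

drop 0:e onto floor
drop 1:a onto {0:e}
drop 2:e onto {1:a}
drop 3:c onto floor
drop 4:a onto {2:e}
drop 5:a onto {4:a}
drop 6:d onto {5:a}
ground layer = {0:e, 3:c}
drop-orders for the pieces not yet dropped (sum over which currently-grounded one goes next):
  1 to go: {3} 1  {6} 1
  2 to go: {3,6} 2  {5,6} 1
  3 to go: {3,5,6} 3  {4,5,6} 1
  4 to go: {2,4,5,6} 1  {3,4,5,6} 4
  5 to go: {1,2,4,5,6} 1  {2,3,4,5,6} 5
  if 0:e drops first: 6 orders
  if 3:c drops first: 1 orders
heap linearizations: 7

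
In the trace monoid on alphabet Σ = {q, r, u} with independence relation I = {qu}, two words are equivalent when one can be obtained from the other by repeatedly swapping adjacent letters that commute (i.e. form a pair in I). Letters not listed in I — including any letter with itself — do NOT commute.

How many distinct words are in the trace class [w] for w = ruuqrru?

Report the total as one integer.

piece 0:r — minimal
piece 1:u rests on {0:r}
piece 2:u rests on {1:u}
piece 3:q rests on {0:r}
piece 4:r rests on {2:u, 3:q}
piece 5:r rests on {4:r}
piece 6:u rests on {5:r}
minimal pieces: {0:r}
ways to finish when only these pieces remain (= sum over removing one remaining piece with nothing left below it):
  1 left: {6}→1
  2 left: {5,6}→1
  3 left: {4,5,6}→1
  4 left: {2,4,5,6}→1  {3,4,5,6}→1
  5 left: {1,2,4,5,6}→1  {2,3,4,5,6}→2
  placing 0:r first → 3 extensions

3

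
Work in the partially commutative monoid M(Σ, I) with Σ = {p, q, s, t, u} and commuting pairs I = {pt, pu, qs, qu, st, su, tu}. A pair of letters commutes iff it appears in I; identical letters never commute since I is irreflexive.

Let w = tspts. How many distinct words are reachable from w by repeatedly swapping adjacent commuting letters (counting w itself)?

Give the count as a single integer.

10

0(t) covers ∅
1(s) covers ∅
2(p) covers 1:s
3(t) covers 0:t
4(s) covers 2:p
floor of heap: 0:t, 1:s
completions by unplaced set U, small U first (add the entries for U minus each lowest piece of U):
  |U|=1: {3}:1  {4}:1
  |U|=2: {0,3}:1  {2,4}:1  {3,4}:2
  |U|=3: {0,3,4}:3  {1,2,4}:1  {2,3,4}:3
  start at 0(t): 4
  start at 1(s): 6
sum over floor = 10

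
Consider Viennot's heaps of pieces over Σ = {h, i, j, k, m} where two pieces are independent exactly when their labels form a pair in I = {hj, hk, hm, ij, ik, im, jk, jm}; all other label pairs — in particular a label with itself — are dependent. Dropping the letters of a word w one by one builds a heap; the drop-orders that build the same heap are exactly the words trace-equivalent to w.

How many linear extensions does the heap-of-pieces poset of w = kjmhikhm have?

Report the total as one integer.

0(k) covers ∅
1(j) covers ∅
2(m) covers 0:k
3(h) covers ∅
4(i) covers 3:h
5(k) covers 2:m
6(h) covers 4:i
7(m) covers 5:k
floor of heap: 0:k, 1:j, 3:h
completions by unplaced set U, small U first (add the entries for U minus each lowest piece of U):
  |U|=1: {1}:1  {6}:1  {7}:1
  |U|=2: {1,6}:2  {1,7}:2  {4,6}:1  {5,7}:1  {6,7}:2
  |U|=3: {1,4,6}:3  {1,5,7}:3  {1,6,7}:6  {2,5,7}:1  {3,4,6}:1  {4,6,7}:3  {5,6,7}:3
  |U|=4: {0,2,5,7}:1  {1,2,5,7}:4  {1,3,4,6}:4  {1,4,6,7}:12  {1,5,6,7}:12  {2,5,6,7}:4  {3,4,6,7}:4  {4,5,6,7}:6
  |U|=5: {0,1,2,5,7}:5  {0,2,5,6,7}:5  {1,2,5,6,7}:20  {1,3,4,6,7}:20  {1,4,5,6,7}:30  {2,4,5,6,7}:10  {3,4,5,6,7}:10
  |U|=6: {0,1,2,5,6,7}:30  {0,2,4,5,6,7}:15  {1,2,4,5,6,7}:60  {1,3,4,5,6,7}:60  {2,3,4,5,6,7}:20
  start at 0(k): 140
  start at 1(j): 35
  start at 3(h): 105
sum over floor = 280

280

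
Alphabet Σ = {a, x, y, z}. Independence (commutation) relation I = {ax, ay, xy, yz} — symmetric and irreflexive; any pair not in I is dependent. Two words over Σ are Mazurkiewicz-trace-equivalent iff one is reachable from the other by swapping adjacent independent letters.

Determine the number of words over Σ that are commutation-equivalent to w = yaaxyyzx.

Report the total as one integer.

168

piece 0:y — minimal
piece 1:a — minimal
piece 2:a rests on {1:a}
piece 3:x — minimal
piece 4:y rests on {0:y}
piece 5:y rests on {4:y}
piece 6:z rests on {2:a, 3:x}
piece 7:x rests on {6:z}
minimal pieces: {0:y, 1:a, 3:x}
ways to finish when only these pieces remain (= sum over removing one remaining piece with nothing left below it):
  1 left: {5}→1  {7}→1
  2 left: {4,5}→1  {5,7}→2  {6,7}→1
  3 left: {0,4,5}→1  {2,6,7}→1  {3,6,7}→1  {4,5,7}→3  {5,6,7}→3
  4 left: {0,4,5,7}→4  {1,2,6,7}→1  {2,3,6,7}→2  {2,5,6,7}→4  {3,5,6,7}→4  {4,5,6,7}→6
  5 left: {0,4,5,6,7}→10  {1,2,3,6,7}→3  {1,2,5,6,7}→5  {2,3,5,6,7}→10  {2,4,5,6,7}→10  {3,4,5,6,7}→10
  6 left: {0,2,4,5,6,7}→20  {0,3,4,5,6,7}→20  {1,2,3,5,6,7}→18  {1,2,4,5,6,7}→15  {2,3,4,5,6,7}→30
  placing 0:y first → 63 extensions
  placing 1:a first → 70 extensions
  placing 3:x first → 35 extensions
total linear extensions = 168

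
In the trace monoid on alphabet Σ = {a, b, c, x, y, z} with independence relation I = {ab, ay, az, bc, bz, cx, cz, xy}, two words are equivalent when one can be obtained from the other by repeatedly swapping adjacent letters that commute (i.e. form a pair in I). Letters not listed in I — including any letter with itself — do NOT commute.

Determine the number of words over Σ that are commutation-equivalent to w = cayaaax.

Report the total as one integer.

6

piece 0:c — minimal
piece 1:a rests on {0:c}
piece 2:y rests on {0:c}
piece 3:a rests on {1:a}
piece 4:a rests on {3:a}
piece 5:a rests on {4:a}
piece 6:x rests on {5:a}
minimal pieces: {0:c}
ways to finish when only these pieces remain (= sum over removing one remaining piece with nothing left below it):
  1 left: {2}→1  {6}→1
  2 left: {2,6}→2  {5,6}→1
  3 left: {2,5,6}→3  {4,5,6}→1
  4 left: {2,4,5,6}→4  {3,4,5,6}→1
  5 left: {1,3,4,5,6}→1  {2,3,4,5,6}→5
  placing 0:c first → 6 extensions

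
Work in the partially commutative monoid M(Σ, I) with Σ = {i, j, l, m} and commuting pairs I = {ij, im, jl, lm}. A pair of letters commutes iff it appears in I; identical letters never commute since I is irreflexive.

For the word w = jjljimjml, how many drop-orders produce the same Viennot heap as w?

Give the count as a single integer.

drop 0:j onto floor
drop 1:j onto {0:j}
drop 2:l onto floor
drop 3:j onto {1:j}
drop 4:i onto {2:l}
drop 5:m onto {3:j}
drop 6:j onto {5:m}
drop 7:m onto {6:j}
drop 8:l onto {4:i}
ground layer = {0:j, 2:l}
drop-orders for the pieces not yet dropped (sum over which currently-grounded one goes next):
  1 to go: {7} 1  {8} 1
  2 to go: {4,8} 1  {6,7} 1  {7,8} 2
  3 to go: {2,4,8} 1  {4,7,8} 3  {5,6,7} 1  {6,7,8} 3
  4 to go: {2,4,7,8} 4  {3,5,6,7} 1  {4,6,7,8} 6  {5,6,7,8} 4
  5 to go: {1,3,5,6,7} 1  {2,4,6,7,8} 10  {3,5,6,7,8} 5  {4,5,6,7,8} 10
  6 to go: {0,1,3,5,6,7} 1  {1,3,5,6,7,8} 6  {2,4,5,6,7,8} 20  {3,4,5,6,7,8} 15
  7 to go: {0,1,3,5,6,7,8} 7  {1,3,4,5,6,7,8} 21  {2,3,4,5,6,7,8} 35
  if 0:j drops first: 56 orders
  if 2:l drops first: 28 orders
heap linearizations: 84

84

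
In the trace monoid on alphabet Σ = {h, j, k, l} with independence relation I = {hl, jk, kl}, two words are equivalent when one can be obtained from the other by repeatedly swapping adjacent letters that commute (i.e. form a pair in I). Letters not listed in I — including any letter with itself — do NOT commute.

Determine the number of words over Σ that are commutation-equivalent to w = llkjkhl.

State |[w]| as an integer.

25

piece 0:l — minimal
piece 1:l rests on {0:l}
piece 2:k — minimal
piece 3:j rests on {1:l}
piece 4:k rests on {2:k}
piece 5:h rests on {3:j, 4:k}
piece 6:l rests on {3:j}
minimal pieces: {0:l, 2:k}
ways to finish when only these pieces remain (= sum over removing one remaining piece with nothing left below it):
  1 left: {5}→1  {6}→1
  2 left: {4,5}→1  {5,6}→2
  3 left: {2,4,5}→1  {3,5,6}→2  {4,5,6}→3
  4 left: {1,3,5,6}→2  {2,4,5,6}→4  {3,4,5,6}→5
  5 left: {0,1,3,5,6}→2  {1,3,4,5,6}→7  {2,3,4,5,6}→9
  placing 0:l first → 16 extensions
  placing 2:k first → 9 extensions
total linear extensions = 25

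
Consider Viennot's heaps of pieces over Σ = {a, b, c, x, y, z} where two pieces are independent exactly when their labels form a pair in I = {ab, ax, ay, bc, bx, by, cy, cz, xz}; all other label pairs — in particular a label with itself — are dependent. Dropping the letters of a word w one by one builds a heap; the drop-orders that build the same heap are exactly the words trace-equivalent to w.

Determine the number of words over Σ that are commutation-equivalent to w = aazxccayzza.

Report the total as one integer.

31

#0=a has no predecessor
#1=a depends on [0:a]
#2=z depends on [1:a]
#3=x has no predecessor
#4=c depends on [1:a, 3:x]
#5=c depends on [4:c]
#6=a depends on [2:z, 5:c]
#7=y depends on [2:z, 3:x]
#8=z depends on [6:a, 7:y]
#9=z depends on [8:z]
#10=a depends on [9:z]
sources: [0:a, 3:x]
N(rest) = Σ N(rest − s) over sources s of rest; N(one piece) = 1:
  size 1 → [10]=1
  size 2 → [9,10]=1
  size 3 → [8,9,10]=1
  size 4 → [6,8,9,10]=1  [7,8,9,10]=1
  size 5 → [5,6,8,9,10]=1  [6,7,8,9,10]=2
  size 6 → [2,6,7,8,9,10]=2  [4,5,6,8,9,10]=1  [5,6,7,8,9,10]=3
  size 7 → [2,5,6,7,8,9,10]=5  [4,5,6,7,8,9,10]=4
  size 8 → [2,4,5,6,7,8,9,10]=9  [3,4,5,6,7,8,9,10]=4
  size 9 → [1,2,4,5,6,7,8,9,10]=9  [2,3,4,5,6,7,8,9,10]=13
  first=0(a) contributes 22
  first=3(x) contributes 9
|[w]| = 31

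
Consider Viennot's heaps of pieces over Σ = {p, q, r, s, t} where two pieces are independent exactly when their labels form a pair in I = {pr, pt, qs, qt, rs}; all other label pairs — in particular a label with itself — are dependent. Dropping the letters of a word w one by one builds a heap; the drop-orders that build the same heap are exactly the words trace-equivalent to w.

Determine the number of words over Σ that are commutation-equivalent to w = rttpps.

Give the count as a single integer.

10

#0=r has no predecessor
#1=t depends on [0:r]
#2=t depends on [1:t]
#3=p has no predecessor
#4=p depends on [3:p]
#5=s depends on [2:t, 4:p]
sources: [0:r, 3:p]
N(rest) = Σ N(rest − s) over sources s of rest; N(one piece) = 1:
  size 1 → [5]=1
  size 2 → [2,5]=1  [4,5]=1
  size 3 → [1,2,5]=1  [2,4,5]=2  [3,4,5]=1
  size 4 → [0,1,2,5]=1  [1,2,4,5]=3  [2,3,4,5]=3
  first=0(r) contributes 6
  first=3(p) contributes 4
|[w]| = 10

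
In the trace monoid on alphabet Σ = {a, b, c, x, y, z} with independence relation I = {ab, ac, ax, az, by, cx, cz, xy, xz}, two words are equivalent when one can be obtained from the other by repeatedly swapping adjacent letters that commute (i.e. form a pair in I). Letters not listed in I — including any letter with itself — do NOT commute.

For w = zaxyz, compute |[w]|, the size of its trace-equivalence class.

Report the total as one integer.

#0=z has no predecessor
#1=a has no predecessor
#2=x has no predecessor
#3=y depends on [0:z, 1:a]
#4=z depends on [3:y]
sources: [0:z, 1:a, 2:x]
N(rest) = Σ N(rest − s) over sources s of rest; N(one piece) = 1:
  size 1 → [2]=1  [4]=1
  size 2 → [2,4]=2  [3,4]=1
  size 3 → [0,3,4]=1  [1,3,4]=1  [2,3,4]=3
  first=0(z) contributes 4
  first=1(a) contributes 4
  first=2(x) contributes 2
|[w]| = 10

10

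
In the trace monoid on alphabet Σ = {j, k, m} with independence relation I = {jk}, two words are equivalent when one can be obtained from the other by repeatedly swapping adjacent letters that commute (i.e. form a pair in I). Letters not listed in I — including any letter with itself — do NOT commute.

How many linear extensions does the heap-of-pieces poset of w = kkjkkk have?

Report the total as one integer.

drop 0:k onto floor
drop 1:k onto {0:k}
drop 2:j onto floor
drop 3:k onto {1:k}
drop 4:k onto {3:k}
drop 5:k onto {4:k}
ground layer = {0:k, 2:j}
drop-orders for the pieces not yet dropped (sum over which currently-grounded one goes next):
  1 to go: {2} 1  {5} 1
  2 to go: {2,5} 2  {4,5} 1
  3 to go: {2,4,5} 3  {3,4,5} 1
  4 to go: {1,3,4,5} 1  {2,3,4,5} 4
  if 0:k drops first: 5 orders
  if 2:j drops first: 1 orders
heap linearizations: 6

6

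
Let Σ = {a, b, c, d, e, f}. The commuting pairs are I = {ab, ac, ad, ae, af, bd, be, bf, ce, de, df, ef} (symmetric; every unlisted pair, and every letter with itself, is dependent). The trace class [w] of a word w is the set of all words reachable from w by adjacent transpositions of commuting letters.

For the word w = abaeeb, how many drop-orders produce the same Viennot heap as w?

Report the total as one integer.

90

drop 0:a onto floor
drop 1:b onto floor
drop 2:a onto {0:a}
drop 3:e onto floor
drop 4:e onto {3:e}
drop 5:b onto {1:b}
ground layer = {0:a, 1:b, 3:e}
drop-orders for the pieces not yet dropped (sum over which currently-grounded one goes next):
  1 to go: {2} 1  {4} 1  {5} 1
  2 to go: {0,2} 1  {1,5} 1  {2,4} 2  {2,5} 2  {3,4} 1  {4,5} 2
  3 to go: {0,2,4} 3  {0,2,5} 3  {1,2,5} 3  {1,4,5} 3  {2,3,4} 3  {2,4,5} 6  {3,4,5} 3
  4 to go: {0,1,2,5} 6  {0,2,3,4} 6  {0,2,4,5} 12  {1,2,4,5} 12  {1,3,4,5} 6  {2,3,4,5} 12
  if 0:a drops first: 30 orders
  if 1:b drops first: 30 orders
  if 3:e drops first: 30 orders
heap linearizations: 90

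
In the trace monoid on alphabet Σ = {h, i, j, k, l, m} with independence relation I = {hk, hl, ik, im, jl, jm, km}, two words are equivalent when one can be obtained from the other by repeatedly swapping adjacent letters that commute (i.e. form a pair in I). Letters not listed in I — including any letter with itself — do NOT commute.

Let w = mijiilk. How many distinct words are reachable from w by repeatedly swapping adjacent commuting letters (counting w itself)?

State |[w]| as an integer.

5

drop 0:m onto floor
drop 1:i onto floor
drop 2:j onto {1:i}
drop 3:i onto {2:j}
drop 4:i onto {3:i}
drop 5:l onto {0:m, 4:i}
drop 6:k onto {5:l}
ground layer = {0:m, 1:i}
drop-orders for the pieces not yet dropped (sum over which currently-grounded one goes next):
  1 to go: {6} 1
  2 to go: {5,6} 1
  3 to go: {0,5,6} 1  {4,5,6} 1
  4 to go: {0,4,5,6} 2  {3,4,5,6} 1
  5 to go: {0,3,4,5,6} 3  {2,3,4,5,6} 1
  if 0:m drops first: 1 orders
  if 1:i drops first: 4 orders
heap linearizations: 5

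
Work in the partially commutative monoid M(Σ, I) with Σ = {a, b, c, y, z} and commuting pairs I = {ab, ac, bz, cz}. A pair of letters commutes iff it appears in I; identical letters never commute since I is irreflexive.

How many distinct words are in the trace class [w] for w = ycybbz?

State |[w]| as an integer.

drop 0:y onto floor
drop 1:c onto {0:y}
drop 2:y onto {1:c}
drop 3:b onto {2:y}
drop 4:b onto {3:b}
drop 5:z onto {2:y}
ground layer = {0:y}
drop-orders for the pieces not yet dropped (sum over which currently-grounded one goes next):
  1 to go: {4} 1  {5} 1
  2 to go: {3,4} 1  {4,5} 2
  3 to go: {3,4,5} 3
  4 to go: {2,3,4,5} 3
  if 0:y drops first: 3 orders

3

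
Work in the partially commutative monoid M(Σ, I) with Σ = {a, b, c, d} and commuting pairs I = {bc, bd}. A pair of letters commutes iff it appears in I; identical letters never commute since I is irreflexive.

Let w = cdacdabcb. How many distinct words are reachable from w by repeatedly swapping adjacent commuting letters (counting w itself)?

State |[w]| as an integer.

#0=c has no predecessor
#1=d depends on [0:c]
#2=a depends on [1:d]
#3=c depends on [2:a]
#4=d depends on [3:c]
#5=a depends on [4:d]
#6=b depends on [5:a]
#7=c depends on [5:a]
#8=b depends on [6:b]
sources: [0:c]
N(rest) = Σ N(rest − s) over sources s of rest; N(one piece) = 1:
  size 1 → [7]=1  [8]=1
  size 2 → [6,8]=1  [7,8]=2
  size 3 → [6,7,8]=3
  size 4 → [5,6,7,8]=3
  size 5 → [4,5,6,7,8]=3
  size 6 → [3,4,5,6,7,8]=3
  size 7 → [2,3,4,5,6,7,8]=3
  first=0(c) contributes 3

3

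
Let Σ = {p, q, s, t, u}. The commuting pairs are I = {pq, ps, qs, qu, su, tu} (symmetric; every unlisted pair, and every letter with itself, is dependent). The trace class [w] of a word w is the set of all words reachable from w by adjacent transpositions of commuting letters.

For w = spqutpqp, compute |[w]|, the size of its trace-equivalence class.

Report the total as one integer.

0(s) covers ∅
1(p) covers ∅
2(q) covers ∅
3(u) covers 1:p
4(t) covers 0:s, 1:p, 2:q
5(p) covers 3:u, 4:t
6(q) covers 4:t
7(p) covers 5:p
floor of heap: 0:s, 1:p, 2:q
completions by unplaced set U, small U first (add the entries for U minus each lowest piece of U):
  |U|=1: {6}:1  {7}:1
  |U|=2: {5,7}:1  {6,7}:2
  |U|=3: {3,5,7}:1  {5,6,7}:3
  |U|=4: {3,5,6,7}:4  {4,5,6,7}:3
  |U|=5: {0,4,5,6,7}:3  {2,4,5,6,7}:3  {3,4,5,6,7}:7
  |U|=6: {0,2,4,5,6,7}:6  {0,3,4,5,6,7}:10  {1,3,4,5,6,7}:7  {2,3,4,5,6,7}:10
  start at 0(s): 17
  start at 1(p): 26
  start at 2(q): 17
sum over floor = 60

60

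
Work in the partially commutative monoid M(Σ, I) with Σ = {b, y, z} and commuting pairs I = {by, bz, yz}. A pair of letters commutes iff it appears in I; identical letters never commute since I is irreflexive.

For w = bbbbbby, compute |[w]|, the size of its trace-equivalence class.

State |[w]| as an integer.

7

#0=b has no predecessor
#1=b depends on [0:b]
#2=b depends on [1:b]
#3=b depends on [2:b]
#4=b depends on [3:b]
#5=b depends on [4:b]
#6=y has no predecessor
sources: [0:b, 6:y]
N(rest) = Σ N(rest − s) over sources s of rest; N(one piece) = 1:
  size 1 → [5]=1  [6]=1
  size 2 → [4,5]=1  [5,6]=2
  size 3 → [3,4,5]=1  [4,5,6]=3
  size 4 → [2,3,4,5]=1  [3,4,5,6]=4
  size 5 → [1,2,3,4,5]=1  [2,3,4,5,6]=5
  first=0(b) contributes 6
  first=6(y) contributes 1
|[w]| = 7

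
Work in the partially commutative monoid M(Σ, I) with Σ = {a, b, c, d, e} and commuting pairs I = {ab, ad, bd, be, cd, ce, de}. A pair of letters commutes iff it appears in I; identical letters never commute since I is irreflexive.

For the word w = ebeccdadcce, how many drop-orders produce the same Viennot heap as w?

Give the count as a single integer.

1650

0(e) covers ∅
1(b) covers ∅
2(e) covers 0:e
3(c) covers 1:b
4(c) covers 3:c
5(d) covers ∅
6(a) covers 2:e, 4:c
7(d) covers 5:d
8(c) covers 6:a
9(c) covers 8:c
10(e) covers 6:a
floor of heap: 0:e, 1:b, 5:d
completions by unplaced set U, small U first (add the entries for U minus each lowest piece of U):
  |U|=1: {7}:1  {9}:1  {10}:1
  |U|=2: {5,7}:1  {7,9}:2  {7,10}:2  {8,9}:1  {9,10}:2
  |U|=3: {5,7,9}:3  {5,7,10}:3  {7,8,9}:3  {7,9,10}:6  {8,9,10}:3
  |U|=4: {5,7,8,9}:6  {5,7,9,10}:12  {6,8,9,10}:3  {7,8,9,10}:12
  |U|=5: {2,6,8,9,10}:3  {4,6,8,9,10}:3  {5,7,8,9,10}:30  {6,7,8,9,10}:15
  |U|=6: {0,2,6,8,9,10}:3  {2,4,6,8,9,10}:6  {2,6,7,8,9,10}:18  {3,4,6,8,9,10}:3  {4,6,7,8,9,10}:18  {5,6,7,8,9,10}:45
  |U|=7: {0,2,4,6,8,9,10}:9  {0,2,6,7,8,9,10}:21  {1,3,4,6,8,9,10}:3  {2,3,4,6,8,9,10}:9  {2,4,6,7,8,9,10}:42  {2,5,6,7,8,9,10}:63  {3,4,6,7,8,9,10}:21  {4,5,6,7,8,9,10}:63
  |U|=8: {0,2,3,4,6,8,9,10}:18  {0,2,4,6,7,8,9,10}:72  {0,2,5,6,7,8,9,10}:84  {1,2,3,4,6,8,9,10}:12  {1,3,4,6,7,8,9,10}:24  {2,3,4,6,7,8,9,10}:72  {2,4,5,6,7,8,9,10}:168  {3,4,5,6,7,8,9,10}:84
  |U|=9: {0,1,2,3,4,6,8,9,10}:30  {0,2,3,4,6,7,8,9,10}:162  {0,2,4,5,6,7,8,9,10}:324  {1,2,3,4,6,7,8,9,10}:108  {1,3,4,5,6,7,8,9,10}:108  {2,3,4,5,6,7,8,9,10}:324
  start at 0(e): 540
  start at 1(b): 810
  start at 5(d): 300
sum over floor = 1650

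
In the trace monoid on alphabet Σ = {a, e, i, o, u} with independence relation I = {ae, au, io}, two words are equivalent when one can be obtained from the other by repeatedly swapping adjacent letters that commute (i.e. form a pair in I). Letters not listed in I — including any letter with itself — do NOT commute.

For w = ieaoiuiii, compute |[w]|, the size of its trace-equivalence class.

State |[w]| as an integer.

4

#0=i has no predecessor
#1=e depends on [0:i]
#2=a depends on [0:i]
#3=o depends on [1:e, 2:a]
#4=i depends on [1:e, 2:a]
#5=u depends on [3:o, 4:i]
#6=i depends on [5:u]
#7=i depends on [6:i]
#8=i depends on [7:i]
sources: [0:i]
N(rest) = Σ N(rest − s) over sources s of rest; N(one piece) = 1:
  size 1 → [8]=1
  size 2 → [7,8]=1
  size 3 → [6,7,8]=1
  size 4 → [5,6,7,8]=1
  size 5 → [3,5,6,7,8]=1  [4,5,6,7,8]=1
  size 6 → [3,4,5,6,7,8]=2
  size 7 → [1,3,4,5,6,7,8]=2  [2,3,4,5,6,7,8]=2
  first=0(i) contributes 4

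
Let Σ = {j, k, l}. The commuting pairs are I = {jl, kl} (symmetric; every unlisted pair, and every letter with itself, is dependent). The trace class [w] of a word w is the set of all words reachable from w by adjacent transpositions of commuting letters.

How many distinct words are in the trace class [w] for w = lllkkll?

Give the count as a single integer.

drop 0:l onto floor
drop 1:l onto {0:l}
drop 2:l onto {1:l}
drop 3:k onto floor
drop 4:k onto {3:k}
drop 5:l onto {2:l}
drop 6:l onto {5:l}
ground layer = {0:l, 3:k}
drop-orders for the pieces not yet dropped (sum over which currently-grounded one goes next):
  1 to go: {4} 1  {6} 1
  2 to go: {3,4} 1  {4,6} 2  {5,6} 1
  3 to go: {2,5,6} 1  {3,4,6} 3  {4,5,6} 3
  4 to go: {1,2,5,6} 1  {2,4,5,6} 4  {3,4,5,6} 6
  5 to go: {0,1,2,5,6} 1  {1,2,4,5,6} 5  {2,3,4,5,6} 10
  if 0:l drops first: 15 orders
  if 3:k drops first: 6 orders
heap linearizations: 21

21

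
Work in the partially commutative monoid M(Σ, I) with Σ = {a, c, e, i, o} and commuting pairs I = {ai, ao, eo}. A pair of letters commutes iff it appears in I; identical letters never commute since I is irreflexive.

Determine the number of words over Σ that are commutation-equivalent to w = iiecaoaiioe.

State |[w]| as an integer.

drop 0:i onto floor
drop 1:i onto {0:i}
drop 2:e onto {1:i}
drop 3:c onto {2:e}
drop 4:a onto {3:c}
drop 5:o onto {3:c}
drop 6:a onto {4:a}
drop 7:i onto {5:o}
drop 8:i onto {7:i}
drop 9:o onto {8:i}
drop 10:e onto {6:a, 8:i}
ground layer = {0:i}
drop-orders for the pieces not yet dropped (sum over which currently-grounded one goes next):
  1 to go: {9} 1  {10} 1
  2 to go: {6,10} 1  {9,10} 2
  3 to go: {4,6,10} 1  {6,9,10} 3  {8,9,10} 2
  4 to go: {4,6,9,10} 4  {6,8,9,10} 5  {7,8,9,10} 2
  5 to go: {4,6,8,9,10} 9  {5,7,8,9,10} 2  {6,7,8,9,10} 7
  6 to go: {4,6,7,8,9,10} 16  {5,6,7,8,9,10} 9
  7 to go: {4,5,6,7,8,9,10} 25
  8 to go: {3,4,5,6,7,8,9,10} 25
  9 to go: {2,3,4,5,6,7,8,9,10} 25
  if 0:i drops first: 25 orders

25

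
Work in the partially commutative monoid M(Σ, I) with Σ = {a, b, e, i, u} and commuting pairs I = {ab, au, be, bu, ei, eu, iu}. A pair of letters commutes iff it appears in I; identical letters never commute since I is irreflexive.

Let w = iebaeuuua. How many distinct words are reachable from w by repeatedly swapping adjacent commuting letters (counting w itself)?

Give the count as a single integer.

0(i) covers ∅
1(e) covers ∅
2(b) covers 0:i
3(a) covers 0:i, 1:e
4(e) covers 3:a
5(u) covers ∅
6(u) covers 5:u
7(u) covers 6:u
8(a) covers 4:e
floor of heap: 0:i, 1:e, 5:u
completions by unplaced set U, small U first (add the entries for U minus each lowest piece of U):
  |U|=1: {2}:1  {7}:1  {8}:1
  |U|=2: {2,7}:2  {2,8}:2  {4,8}:1  {6,7}:1  {7,8}:2
  |U|=3: {2,4,8}:3  {2,6,7}:3  {2,7,8}:6  {3,4,8}:1  {4,7,8}:3  {5,6,7}:1  {6,7,8}:3
  |U|=4: {1,3,4,8}:1  {2,3,4,8}:4  {2,4,7,8}:12  {2,5,6,7}:4  {2,6,7,8}:12  {3,4,7,8}:4  {4,6,7,8}:6  {5,6,7,8}:4
  |U|=5: {0,2,3,4,8}:4  {1,2,3,4,8}:5  {1,3,4,7,8}:5  {2,3,4,7,8}:20  {2,4,6,7,8}:30  {2,5,6,7,8}:20  {3,4,6,7,8}:10  {4,5,6,7,8}:10
  |U|=6: {0,1,2,3,4,8}:9  {0,2,3,4,7,8}:24  {1,2,3,4,7,8}:30  {1,3,4,6,7,8}:15  {2,3,4,6,7,8}:60  {2,4,5,6,7,8}:60  {3,4,5,6,7,8}:20
  |U|=7: {0,1,2,3,4,7,8}:63  {0,2,3,4,6,7,8}:84  {1,2,3,4,6,7,8}:105  {1,3,4,5,6,7,8}:35  {2,3,4,5,6,7,8}:140
  start at 0(i): 280
  start at 1(e): 224
  start at 5(u): 252
sum over floor = 756

756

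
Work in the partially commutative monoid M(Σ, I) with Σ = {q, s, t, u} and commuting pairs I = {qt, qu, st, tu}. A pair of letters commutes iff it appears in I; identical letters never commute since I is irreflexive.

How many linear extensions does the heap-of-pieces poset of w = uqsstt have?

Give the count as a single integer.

0(u) covers ∅
1(q) covers ∅
2(s) covers 0:u, 1:q
3(s) covers 2:s
4(t) covers ∅
5(t) covers 4:t
floor of heap: 0:u, 1:q, 4:t
completions by unplaced set U, small U first (add the entries for U minus each lowest piece of U):
  |U|=1: {3}:1  {5}:1
  |U|=2: {2,3}:1  {3,5}:2  {4,5}:1
  |U|=3: {0,2,3}:1  {1,2,3}:1  {2,3,5}:3  {3,4,5}:3
  |U|=4: {0,1,2,3}:2  {0,2,3,5}:4  {1,2,3,5}:4  {2,3,4,5}:6
  start at 0(u): 10
  start at 1(q): 10
  start at 4(t): 10
sum over floor = 30

30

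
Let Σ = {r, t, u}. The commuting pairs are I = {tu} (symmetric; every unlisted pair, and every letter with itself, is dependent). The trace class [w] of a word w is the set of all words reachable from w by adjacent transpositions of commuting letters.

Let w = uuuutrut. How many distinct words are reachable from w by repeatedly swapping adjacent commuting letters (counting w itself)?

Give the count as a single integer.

piece 0:u — minimal
piece 1:u rests on {0:u}
piece 2:u rests on {1:u}
piece 3:u rests on {2:u}
piece 4:t — minimal
piece 5:r rests on {3:u, 4:t}
piece 6:u rests on {5:r}
piece 7:t rests on {5:r}
minimal pieces: {0:u, 4:t}
ways to finish when only these pieces remain (= sum over removing one remaining piece with nothing left below it):
  1 left: {6}→1  {7}→1
  2 left: {6,7}→2
  3 left: {5,6,7}→2
  4 left: {3,5,6,7}→2  {4,5,6,7}→2
  5 left: {2,3,5,6,7}→2  {3,4,5,6,7}→4
  6 left: {1,2,3,5,6,7}→2  {2,3,4,5,6,7}→6
  placing 0:u first → 8 extensions
  placing 4:t first → 2 extensions
total linear extensions = 10

10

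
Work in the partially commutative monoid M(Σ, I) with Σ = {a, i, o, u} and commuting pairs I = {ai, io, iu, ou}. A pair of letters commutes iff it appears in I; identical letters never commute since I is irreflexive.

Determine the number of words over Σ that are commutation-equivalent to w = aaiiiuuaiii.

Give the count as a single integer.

462

0(a) covers ∅
1(a) covers 0:a
2(i) covers ∅
3(i) covers 2:i
4(i) covers 3:i
5(u) covers 1:a
6(u) covers 5:u
7(a) covers 6:u
8(i) covers 4:i
9(i) covers 8:i
10(i) covers 9:i
floor of heap: 0:a, 2:i
completions by unplaced set U, small U first (add the entries for U minus each lowest piece of U):
  |U|=1: {7}:1  {10}:1
  |U|=2: {6,7}:1  {7,10}:2  {9,10}:1
  |U|=3: {5,6,7}:1  {6,7,10}:3  {7,9,10}:3  {8,9,10}:1
  |U|=4: {1,5,6,7}:1  {4,8,9,10}:1  {5,6,7,10}:4  {6,7,9,10}:6  {7,8,9,10}:4
  |U|=5: {0,1,5,6,7}:1  {1,5,6,7,10}:5  {3,4,8,9,10}:1  {4,7,8,9,10}:5  {5,6,7,9,10}:10  {6,7,8,9,10}:10
  |U|=6: {0,1,5,6,7,10}:6  {1,5,6,7,9,10}:15  {2,3,4,8,9,10}:1  {3,4,7,8,9,10}:6  {4,6,7,8,9,10}:15  {5,6,7,8,9,10}:20
  |U|=7: {0,1,5,6,7,9,10}:21  {1,5,6,7,8,9,10}:35  {2,3,4,7,8,9,10}:7  {3,4,6,7,8,9,10}:21  {4,5,6,7,8,9,10}:35
  |U|=8: {0,1,5,6,7,8,9,10}:56  {1,4,5,6,7,8,9,10}:70  {2,3,4,6,7,8,9,10}:28  {3,4,5,6,7,8,9,10}:56
  |U|=9: {0,1,4,5,6,7,8,9,10}:126  {1,3,4,5,6,7,8,9,10}:126  {2,3,4,5,6,7,8,9,10}:84
  start at 0(a): 210
  start at 2(i): 252
sum over floor = 462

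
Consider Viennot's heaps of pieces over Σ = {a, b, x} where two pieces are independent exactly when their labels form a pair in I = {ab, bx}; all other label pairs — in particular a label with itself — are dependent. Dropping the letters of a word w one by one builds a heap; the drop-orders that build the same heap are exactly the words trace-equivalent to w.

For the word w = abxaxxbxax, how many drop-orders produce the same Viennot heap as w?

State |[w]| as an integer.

45

piece 0:a — minimal
piece 1:b — minimal
piece 2:x rests on {0:a}
piece 3:a rests on {2:x}
piece 4:x rests on {3:a}
piece 5:x rests on {4:x}
piece 6:b rests on {1:b}
piece 7:x rests on {5:x}
piece 8:a rests on {7:x}
piece 9:x rests on {8:a}
minimal pieces: {0:a, 1:b}
ways to finish when only these pieces remain (= sum over removing one remaining piece with nothing left below it):
  1 left: {6}→1  {9}→1
  2 left: {1,6}→1  {6,9}→2  {8,9}→1
  3 left: {1,6,9}→3  {6,8,9}→3  {7,8,9}→1
  4 left: {1,6,8,9}→6  {5,7,8,9}→1  {6,7,8,9}→4
  5 left: {1,6,7,8,9}→10  {4,5,7,8,9}→1  {5,6,7,8,9}→5
  6 left: {1,5,6,7,8,9}→15  {3,4,5,7,8,9}→1  {4,5,6,7,8,9}→6
  7 left: {1,4,5,6,7,8,9}→21  {2,3,4,5,7,8,9}→1  {3,4,5,6,7,8,9}→7
  8 left: {0,2,3,4,5,7,8,9}→1  {1,3,4,5,6,7,8,9}→28  {2,3,4,5,6,7,8,9}→8
  placing 0:a first → 36 extensions
  placing 1:b first → 9 extensions
total linear extensions = 45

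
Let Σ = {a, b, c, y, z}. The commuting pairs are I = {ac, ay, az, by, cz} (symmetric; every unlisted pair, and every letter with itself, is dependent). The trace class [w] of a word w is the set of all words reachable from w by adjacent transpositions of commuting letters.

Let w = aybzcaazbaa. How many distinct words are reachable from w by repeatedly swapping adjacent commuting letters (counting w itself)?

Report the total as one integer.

piece 0:a — minimal
piece 1:y — minimal
piece 2:b rests on {0:a}
piece 3:z rests on {1:y, 2:b}
piece 4:c rests on {1:y, 2:b}
piece 5:a rests on {2:b}
piece 6:a rests on {5:a}
piece 7:z rests on {3:z}
piece 8:b rests on {4:c, 6:a, 7:z}
piece 9:a rests on {8:b}
piece 10:a rests on {9:a}
minimal pieces: {0:a, 1:y}
ways to finish when only these pieces remain (= sum over removing one remaining piece with nothing left below it):
  1 left: {10}→1
  2 left: {9,10}→1
  3 left: {8,9,10}→1
  4 left: {4,8,9,10}→1  {6,8,9,10}→1  {7,8,9,10}→1
  5 left: {3,7,8,9,10}→1  {4,6,8,9,10}→2  {4,7,8,9,10}→2  {5,6,8,9,10}→1  {6,7,8,9,10}→2
  6 left: {3,4,7,8,9,10}→3  {3,6,7,8,9,10}→3  {4,5,6,8,9,10}→3  {4,6,7,8,9,10}→6  {5,6,7,8,9,10}→3
  7 left: {1,3,4,7,8,9,10}→3  {3,4,6,7,8,9,10}→12  {3,5,6,7,8,9,10}→6  {4,5,6,7,8,9,10}→12
  8 left: {1,3,4,6,7,8,9,10}→15  {3,4,5,6,7,8,9,10}→30
  9 left: {1,3,4,5,6,7,8,9,10}→45  {2,3,4,5,6,7,8,9,10}→30
  placing 0:a first → 75 extensions
  placing 1:y first → 30 extensions
total linear extensions = 105

105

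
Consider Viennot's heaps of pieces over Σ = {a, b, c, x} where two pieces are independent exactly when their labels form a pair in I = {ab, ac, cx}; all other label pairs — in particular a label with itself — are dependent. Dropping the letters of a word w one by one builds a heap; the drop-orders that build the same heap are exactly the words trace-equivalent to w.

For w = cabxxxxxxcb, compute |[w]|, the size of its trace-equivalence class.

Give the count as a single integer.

22

0(c) covers ∅
1(a) covers ∅
2(b) covers 0:c
3(x) covers 1:a, 2:b
4(x) covers 3:x
5(x) covers 4:x
6(x) covers 5:x
7(x) covers 6:x
8(x) covers 7:x
9(c) covers 2:b
10(b) covers 8:x, 9:c
floor of heap: 0:c, 1:a
completions by unplaced set U, small U first (add the entries for U minus each lowest piece of U):
  |U|=1: {10}:1
  |U|=2: {8,10}:1  {9,10}:1
  |U|=3: {7,8,10}:1  {8,9,10}:2
  |U|=4: {6,7,8,10}:1  {7,8,9,10}:3
  |U|=5: {5,6,7,8,10}:1  {6,7,8,9,10}:4
  |U|=6: {4,5,6,7,8,10}:1  {5,6,7,8,9,10}:5
  |U|=7: {3,4,5,6,7,8,10}:1  {4,5,6,7,8,9,10}:6
  |U|=8: {1,3,4,5,6,7,8,10}:1  {3,4,5,6,7,8,9,10}:7
  |U|=9: {1,3,4,5,6,7,8,9,10}:8  {2,3,4,5,6,7,8,9,10}:7
  start at 0(c): 15
  start at 1(a): 7
sum over floor = 22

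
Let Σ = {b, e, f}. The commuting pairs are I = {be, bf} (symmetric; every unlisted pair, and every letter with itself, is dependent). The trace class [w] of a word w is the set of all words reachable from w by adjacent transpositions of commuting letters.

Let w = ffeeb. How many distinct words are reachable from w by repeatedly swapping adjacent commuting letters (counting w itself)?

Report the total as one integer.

drop 0:f onto floor
drop 1:f onto {0:f}
drop 2:e onto {1:f}
drop 3:e onto {2:e}
drop 4:b onto floor
ground layer = {0:f, 4:b}
drop-orders for the pieces not yet dropped (sum over which currently-grounded one goes next):
  1 to go: {3} 1  {4} 1
  2 to go: {2,3} 1  {3,4} 2
  3 to go: {1,2,3} 1  {2,3,4} 3
  if 0:f drops first: 4 orders
  if 4:b drops first: 1 orders
heap linearizations: 5

5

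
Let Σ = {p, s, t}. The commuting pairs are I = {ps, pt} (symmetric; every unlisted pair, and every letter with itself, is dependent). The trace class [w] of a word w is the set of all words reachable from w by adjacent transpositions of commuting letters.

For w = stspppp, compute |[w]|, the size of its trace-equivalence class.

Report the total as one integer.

#0=s has no predecessor
#1=t depends on [0:s]
#2=s depends on [1:t]
#3=p has no predecessor
#4=p depends on [3:p]
#5=p depends on [4:p]
#6=p depends on [5:p]
sources: [0:s, 3:p]
N(rest) = Σ N(rest − s) over sources s of rest; N(one piece) = 1:
  size 1 → [2]=1  [6]=1
  size 2 → [1,2]=1  [2,6]=2  [5,6]=1
  size 3 → [0,1,2]=1  [1,2,6]=3  [2,5,6]=3  [4,5,6]=1
  size 4 → [0,1,2,6]=4  [1,2,5,6]=6  [2,4,5,6]=4  [3,4,5,6]=1
  size 5 → [0,1,2,5,6]=10  [1,2,4,5,6]=10  [2,3,4,5,6]=5
  first=0(s) contributes 15
  first=3(p) contributes 20
|[w]| = 35

35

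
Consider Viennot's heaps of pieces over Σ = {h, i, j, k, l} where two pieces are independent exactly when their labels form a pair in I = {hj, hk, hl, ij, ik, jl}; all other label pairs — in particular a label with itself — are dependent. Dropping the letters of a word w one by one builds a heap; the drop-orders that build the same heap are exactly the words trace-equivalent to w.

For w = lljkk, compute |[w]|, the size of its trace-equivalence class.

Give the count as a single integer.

drop 0:l onto floor
drop 1:l onto {0:l}
drop 2:j onto floor
drop 3:k onto {1:l, 2:j}
drop 4:k onto {3:k}
ground layer = {0:l, 2:j}
drop-orders for the pieces not yet dropped (sum over which currently-grounded one goes next):
  1 to go: {4} 1
  2 to go: {3,4} 1
  3 to go: {1,3,4} 1  {2,3,4} 1
  if 0:l drops first: 2 orders
  if 2:j drops first: 1 orders
heap linearizations: 3

3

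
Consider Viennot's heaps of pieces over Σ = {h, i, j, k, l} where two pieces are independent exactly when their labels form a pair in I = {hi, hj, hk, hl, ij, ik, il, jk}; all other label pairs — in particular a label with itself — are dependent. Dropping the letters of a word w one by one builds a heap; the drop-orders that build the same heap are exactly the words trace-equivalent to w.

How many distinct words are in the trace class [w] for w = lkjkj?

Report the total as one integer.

#0=l has no predecessor
#1=k depends on [0:l]
#2=j depends on [0:l]
#3=k depends on [1:k]
#4=j depends on [2:j]
sources: [0:l]
N(rest) = Σ N(rest − s) over sources s of rest; N(one piece) = 1:
  size 1 → [3]=1  [4]=1
  size 2 → [1,3]=1  [2,4]=1  [3,4]=2
  size 3 → [1,3,4]=3  [2,3,4]=3
  first=0(l) contributes 6

6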